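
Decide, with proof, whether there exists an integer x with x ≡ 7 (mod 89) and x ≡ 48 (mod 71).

x = 1965

gcd(89, 71) = 1, so the Chinese Remainder Theorem guarantees exactly one residue class mod 6319 satisfying both.
Any solution of the first congruence is x = 7 + 89t; substituting into the second, 89t ≡ 48 − 7 ≡ 41 (mod 71).
89 ≡ 18 (mod 71), so this reads 18t ≡ 41 (mod 71). Note 18·4 = 72 ≡ 1 (mod 71) (as 72 − 1 = 1·71), so 18⁻¹ ≡ 4.
Therefore t ≡ 4·41 = 164 ≡ 22 (mod 71).
With t = 22: x = 7 + 89·22 = 1965.
Indeed 1965 ≡ 7 (mod 89) and 1965 ≡ 48 (mod 71).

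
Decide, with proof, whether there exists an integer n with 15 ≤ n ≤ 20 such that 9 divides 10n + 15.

For n = 15, 16, …, 20 the values of 10n + 15 modulo 9 are 3, 4, 5, 6, 7, 8 respectively.
None is 0, so 9 never divides 10n + 15 on this range.

No such integer n in that range exists.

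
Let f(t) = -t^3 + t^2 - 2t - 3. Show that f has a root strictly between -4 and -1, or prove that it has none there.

f has no root in that interval.

f(-4) = 85 and f(-1) = 1, both positive.
The derivative f'(t) = -3t^2 + 2t - 2 is a quadratic with discriminant 2² − 4·(-3)·(-2) = -20 < 0; it never vanishes, so it is always negative (sign of the leading coefficient).
So f is strictly decreasing; between -4 and -1 its values lie between f(-4) = 85 and f(-1) = 1, all positive. Therefore f has no root in (-4, -1).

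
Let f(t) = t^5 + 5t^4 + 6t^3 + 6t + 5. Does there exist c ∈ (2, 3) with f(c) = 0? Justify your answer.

f(2) = 177 and f(3) = 833, both positive, so a sign-change argument is unavailable; we show f keeps this sign on the whole interval.
Substitute t = 2 + u, where 0 < u < 1 on the interval. Expanding, f(2 + u) = u^5 + 15u^4 + 86u^3 + 236u^2 + 318u + 177.
All 6 nonzero coefficients of this polynomial in u are positive; hence for u > 0 the value is a sum of positive terms (the constant 177 among them).
So f is strictly positive on (2, 3); no root exists in the interval.

No such root exists.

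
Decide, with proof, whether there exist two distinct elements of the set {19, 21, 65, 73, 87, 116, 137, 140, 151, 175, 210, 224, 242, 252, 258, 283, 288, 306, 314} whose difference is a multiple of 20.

No such pair exists.

Two integers differ by a multiple of 20 exactly when they have the same residue mod 20. The residues are 19↦19, 21↦1, 65↦5, 73↦13, 87↦7, 116↦16, 137↦17, 140↦0, 151↦11, 175↦15, 210↦10, 224↦4, 242↦2, 252↦12, 258↦18, 283↦3, 288↦8, 306↦6, 314↦14.
No residue repeats among the 19 elements, so no pair has difference ≡ 0 (mod 20).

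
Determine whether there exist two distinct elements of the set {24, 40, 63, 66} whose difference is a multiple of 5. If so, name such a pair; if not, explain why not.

Residues mod 5: 24↦4, 40↦0, 63↦3, 66↦1.
These 4 residues are pairwise different, hence no difference of two elements is divisible by 5.

No such pair exists.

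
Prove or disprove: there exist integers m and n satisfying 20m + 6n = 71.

No such integers exist.

gcd(20, 6) = 2, so every integer of the form 20m + 6n is a multiple of 2.
However 71 leaves remainder 1 on division by 2.
Hence no integers m, n satisfy the equation.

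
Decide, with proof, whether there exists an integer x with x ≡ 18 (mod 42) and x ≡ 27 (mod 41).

Since 42 and 41 share no common factor, CRT says the pair of congruences has a solution (unique mod 1722).
Write x = 18 + 42t and require 18 + 42t ≡ 27 (mod 41), i.e. 42t ≡ 9 (mod 41).
42 ≡ 1 (mod 41), so this reads 1t ≡ 9 (mod 41). So t ≡ 9 (mod 41).
With t = 9: x = 18 + 42·9 = 396.
Check: 396 mod 42 = 18, 396 mod 41 = 27. ✓

x = 396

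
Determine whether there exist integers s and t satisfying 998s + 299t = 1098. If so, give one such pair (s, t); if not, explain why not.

s = 76, t = -250

998 and 299 are coprime, so 998s + 299t ranges over all of ℤ.
Euclidean algorithm: 998 = 3·299 + 101, 299 = 2·101 + 97, 101 = 1·97 + 4, 97 = 24·4 + 1, 4 = 4·1 + 0.
Unwinding: 1 = 97 − 24·4 = 97 − 24·(101 − 1·97) = −24·101 + 25·97 = −24·101 + 25·(299 − 2·101) = 25·299 − 74·101 = 25·299 − 74·(998 − 3·299) = −74·998 + 247·299, i.e. 998·(-74) + 299·247 = 1.
Scaling by 1098 gives the particular solution (s, t) = (-81252, 271206).
The general solution is s = -81252 + 299k, t = 271206 − 998k; taking k = 272 gives the smaller pair s = 76, t = -250.
Check: 998·76 + 299·(-250) = 75848 − 74750 = 1098. ✓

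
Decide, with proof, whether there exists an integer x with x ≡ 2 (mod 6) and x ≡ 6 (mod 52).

Here gcd(6, 52) = 2, and both 2 and 6 leave remainder 0 mod 2, so the system is consistent.
Put x = 2 + 6t, so we need 6t ≡ 4 (mod 52), equivalently (divide by 2) 3t ≡ 2 (mod 26).
Since 3·9 = 27 = 1·26 + 1, the inverse of 3 mod 26 is 9.
Therefore t ≡ 9·2 = 18 (mod 26).
Then x = 2 + 6·18 = 110.
Indeed 110 ≡ 2 (mod 6) and 110 ≡ 6 (mod 52).

x = 110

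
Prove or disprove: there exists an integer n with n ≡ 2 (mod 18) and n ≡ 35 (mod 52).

No, no such integer exists.

Both moduli are multiples of 2 = gcd(18, 52), so any solution would satisfy n ≡ 2 and n ≡ 35 modulo 2 simultaneously.
These are incompatible: 2 − 35 = -33 is not divisible by 2.
So no integer satisfies both congruences.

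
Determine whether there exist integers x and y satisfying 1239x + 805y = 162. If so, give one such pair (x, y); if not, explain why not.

There are no such integers.

Any value of 1239x + 805y is a multiple of gcd(1239, 805) = 7.
But 162 is not a multiple of 7 (it leaves remainder 1).
So the equation is unsolvable over ℤ.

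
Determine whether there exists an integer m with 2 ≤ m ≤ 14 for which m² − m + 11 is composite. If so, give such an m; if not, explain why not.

At m = 11: 11² − 11 + 11 = 121 = 11·11, which is composite.

m = 11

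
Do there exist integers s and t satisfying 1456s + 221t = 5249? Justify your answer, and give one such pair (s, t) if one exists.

There are no such integers.

Both 1456 and 221 are divisible by gcd(1456, 221) = 13, hence so is any combination 1456s + 221t.
However 5249 leaves remainder 10 on division by 13.
So the equation is unsolvable over ℤ.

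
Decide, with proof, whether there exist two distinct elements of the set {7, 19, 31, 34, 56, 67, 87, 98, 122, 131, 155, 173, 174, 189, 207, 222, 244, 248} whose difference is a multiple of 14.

The pair (7, 189) works.

Reduce each element mod 14: 7↦7, 19↦5, 31↦3, 34↦6, 56↦0, 67↦11, 87↦3, 98↦0, 122↦10, 131↦5, 155↦1, 173↦5, 174↦6, 189↦7, 207↦11, 222↦12, 244↦6, 248↦10. The residue 7 repeats (at 7 and 189), and 189 − 7 = 182 = 13·14.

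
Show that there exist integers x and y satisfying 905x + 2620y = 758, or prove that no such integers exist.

No such integers exist.

Both 905 and 2620 are divisible by gcd(905, 2620) = 5, hence so is any combination 905x + 2620y.
But 758 = 5·151 + 3, so 5 ∤ 758.
Therefore 905x + 2620y = 758 has no solution in integers.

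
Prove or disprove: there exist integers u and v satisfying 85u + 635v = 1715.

u = 65, v = -6

Every value of 85u + 635v is a multiple of gcd(85, 635) = 5; since 5 ∣ 1715, solutions exist.
Dividing through by 5 reduces the equation to 17u + 127v = 343.
Euclidean algorithm: 127 = 7·17 + 8, 17 = 2·8 + 1, 8 = 8·1 + 0.
Back-substituting, 1 = 17 − 2·8 = 17 − 2·(127 − 7·17) = −2·127 + 15·17; that is, 17·15 + 127·(-2) = 1.
Scaling by 343 gives the particular solution (u, v) = (5145, -686).
The general solution is u = 5145 + 127k, v = -686 − 17k; taking k = -40 gives the smaller pair u = 65, v = -6.
Check: 85·65 + 635·(-6) = 5525 − 3810 = 1715. ✓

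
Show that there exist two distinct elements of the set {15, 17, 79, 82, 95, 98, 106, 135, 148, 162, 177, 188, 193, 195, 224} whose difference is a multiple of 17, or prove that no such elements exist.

No, no such pair exists.

Two integers differ by a multiple of 17 exactly when they have the same residue mod 17. The residues are 15↦15, 17↦0, 79↦11, 82↦14, 95↦10, 98↦13, 106↦4, 135↦16, 148↦12, 162↦9, 177↦7, 188↦1, 193↦6, 195↦8, 224↦3.
No residue repeats among the 15 elements, so no pair has difference ≡ 0 (mod 17).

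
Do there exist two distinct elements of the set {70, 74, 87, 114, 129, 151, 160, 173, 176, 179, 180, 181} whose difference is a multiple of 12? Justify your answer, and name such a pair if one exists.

Residues mod 12: 70↦10, 74↦2, 87↦3, 114↦6, 129↦9, 151↦7, 160↦4, 173↦5, 176↦8, 179↦11, 180↦0, 181↦1.
These 12 residues are pairwise different, hence no difference of two elements is divisible by 12.

No such pair exists.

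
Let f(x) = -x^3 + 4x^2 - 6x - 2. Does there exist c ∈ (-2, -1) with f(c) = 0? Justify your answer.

No.

Evaluate at the endpoints: f(-2) = 34, f(-1) = 9 — same sign (positive).
The derivative f'(x) = -3x^2 + 8x - 6 is a quadratic with discriminant 8² − 4·(-3)·(-6) = -8 < 0; it never vanishes, so it is always negative (sign of the leading coefficient).
Hence f is strictly decreasing on ℝ, and in particular on [-2, -1]. A strictly monotone function with same-sign endpoint values stays positive on the whole interval, so f has no zero in (-2, -1).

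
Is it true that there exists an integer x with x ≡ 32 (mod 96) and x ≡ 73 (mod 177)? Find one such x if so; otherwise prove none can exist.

No, no such integer exists.

Reduce both congruences modulo 3, which divides 96 and 177: they say x ≡ 32 (mod 3) and x ≡ 73 (mod 3).
However 32 ≡ 2 and 73 ≡ 1 (mod 3), and 2 ≠ 1.
Hence the system has no solution.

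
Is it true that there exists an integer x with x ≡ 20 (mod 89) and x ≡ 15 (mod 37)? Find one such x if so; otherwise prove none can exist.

gcd(89, 37) = 1, so the Chinese Remainder Theorem guarantees exactly one residue class mod 3293 satisfying both.
Write x = 20 + 89t and require 20 + 89t ≡ 15 (mod 37), i.e. 89t ≡ 32 (mod 37).
89 ≡ 15 (mod 37), so this reads 15t ≡ 32 (mod 37). To invert 15 modulo 37: 37 = 2·15 + 7, 15 = 2·7 + 1, 7 = 7·1 + 0, and unwinding, 1 = 15 − 2·7 = 15 − 2·(37 − 2·15) = −2·37 + 5·15. Thus 15⁻¹ ≡ 5 (mod 37).
Therefore t ≡ 5·32 = 160 ≡ 12 (mod 37).
With t = 12: x = 20 + 89·12 = 1088.
Indeed 1088 ≡ 20 (mod 89) and 1088 ≡ 15 (mod 37).

x = 1088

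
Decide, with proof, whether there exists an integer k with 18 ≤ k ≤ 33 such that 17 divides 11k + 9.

k = 27

For k = 18, 19, …, 26 the values 207, 218, 229, 240, 251, 262, 273, 284, 295 are not multiples of 17. At k = 27 we get 11·27 + 9 = 306, and 306 = 17·18.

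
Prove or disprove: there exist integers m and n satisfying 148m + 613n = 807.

m = 109, n = -25

Since gcd(148, 613) = 1, every integer is an integer combination of 148 and 613.
Euclidean algorithm: 613 = 4·148 + 21, 148 = 7·21 + 1, 21 = 21·1 + 0.
Unwinding: 1 = 148 − 7·21 = 148 − 7·(613 − 4·148) = −7·613 + 29·148, i.e. 148·29 + 613·(-7) = 1.
Times 807: 148·23403 + 613·(-5649) = 807, so (23403, -5649) solves it.
The general solution is m = 23403 + 613k, n = -5649 − 148k; taking k = -38 gives the smaller pair m = 109, n = -25.
Check: 148·109 + 613·(-25) = 16132 − 15325 = 807. ✓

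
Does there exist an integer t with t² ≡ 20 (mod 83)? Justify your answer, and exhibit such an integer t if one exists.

No such integer exists.

Apply Euler's criterion with the prime 83: 20 is a quadratic residue iff 20^41 ≡ 1 (mod 83), and a non-residue iff it is ≡ −1.
Repeated squaring mod 83: 20^2 = 400 ≡ 68; 20^4 ≡ 68² = 4624 ≡ 59; 20^8 ≡ 59² = 3481 ≡ 78; 20^16 ≡ 78² = 6084 ≡ 25; 20^32 ≡ 25² = 625 ≡ 44.
Since 41 = 32 + 8 + 1, 20^41 ≡ 44 · 78 · 20; multiplying out mod 83: 44·78 = 3432 ≡ 29, then 29·20 = 580 ≡ 82. Thus 20^41 ≡ 82 ≡ −1 (mod 83).
By Euler's criterion 20 is a quadratic non-residue mod 83: no t satisfies t² ≡ 20 (mod 83).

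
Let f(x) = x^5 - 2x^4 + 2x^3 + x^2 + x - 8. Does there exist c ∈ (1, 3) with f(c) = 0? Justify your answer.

f(1) = -5 and f(3) = 139, which have opposite signs.
Since f is a polynomial it is continuous on [1, 3].
By the Intermediate Value Theorem f must vanish at some point of (1, 3).

Such a root exists.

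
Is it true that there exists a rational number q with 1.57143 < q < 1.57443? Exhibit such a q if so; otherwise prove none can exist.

Multiplying by 54: 54·1.57143 = 84.85722 and 54·1.57443 = 85.01922, so the integer 85 lies strictly between them.
Dividing back, 1.57143 < 85/54 < 1.57443, and 85/54 is rational.

q = 85/54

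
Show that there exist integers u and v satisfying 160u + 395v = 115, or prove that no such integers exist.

Since gcd(160, 395) = 5 and 115 = 5·23, Bézout's identity guarantees a solution.
Dividing through by 5 reduces the equation to 32u + 79v = 23.
Run the Euclidean algorithm on 79 and 32: 79 = 2·32 + 15, 32 = 2·15 + 2, 15 = 7·2 + 1, 2 = 2·1 + 0.
Working back up the chain: 1 = 15 − 7·2 = 15 − 7·(32 − 2·15) = −7·32 + 15·15 = −7·32 + 15·(79 − 2·32) = 15·79 − 37·32. So 32·(-37) + 79·15 = 1.
Scaling by 23 gives the particular solution (u, v) = (-851, 345).
Shifting by a multiple of (79, −32) keeps it a solution: u = -851 + 11·79 = 18, v = 345 − 11·32 = -7.
Check: 160·18 + 395·(-7) = 2880 − 2765 = 115. ✓

u = 18, v = -7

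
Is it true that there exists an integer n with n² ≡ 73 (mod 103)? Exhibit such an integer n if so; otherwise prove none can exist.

Apply Euler's criterion with the prime 103: 73 is a quadratic residue iff 73^51 ≡ 1 (mod 103), and a non-residue iff it is ≡ −1.
Squaring successively (mod 103): 73^2 = 5329 ≡ 76; 73^4 ≡ 76² = 5776 ≡ 8; 73^8 ≡ 8² = 64 ≡ 64; 73^16 ≡ 64² = 4096 ≡ 79; 73^32 ≡ 79² = 6241 ≡ 61.
Since 51 = 32 + 16 + 2 + 1, 73^51 ≡ 61 · 79 · 76 · 73; multiplying out mod 103: 61·79 = 4819 ≡ 81, then 81·76 = 6156 ≡ 79, then 79·73 = 5767 ≡ 102. Thus 73^51 ≡ 102 ≡ −1 (mod 103).
The value −1 means 73 is a non-residue modulo 103, so n² ≡ 73 (mod 103) is impossible.

No such integer exists.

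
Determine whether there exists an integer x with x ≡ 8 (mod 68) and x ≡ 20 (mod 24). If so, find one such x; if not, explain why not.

x = 212

gcd(68, 24) = 4. A simultaneous solution exists iff 8 ≡ 20 (mod 4); here 8 mod 4 = 0 = 20 mod 4, so it does.
Step through x = 8, 8 + 68, 8 + 2·68, …: the values 8, 76, 144, 212 reduce mod 24 to 8, 4, 0, 20. The value 212 hits 20.
Indeed 212 ≡ 8 (mod 68) and 212 ≡ 20 (mod 24).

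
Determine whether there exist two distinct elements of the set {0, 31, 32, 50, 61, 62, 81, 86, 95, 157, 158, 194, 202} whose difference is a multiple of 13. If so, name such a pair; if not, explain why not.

Two integers differ by a multiple of 13 exactly when they have the same residue mod 13. The residues are 0↦0, 31↦5, 32↦6, 50↦11, 61↦9, 62↦10, 81↦3, 86↦8, 95↦4, 157↦1, 158↦2, 194↦12, 202↦7.
All 13 residues are distinct, so no two elements differ by a multiple of 13.

There is no such pair.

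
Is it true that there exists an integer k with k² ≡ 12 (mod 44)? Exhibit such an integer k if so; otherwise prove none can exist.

k = 34 works: 34² = 1156, and 1156 − 12 = 1144 = 26·44.

k = 34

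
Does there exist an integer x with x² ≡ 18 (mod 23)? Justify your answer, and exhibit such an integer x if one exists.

x = 15 works: 15² = 225, and 225 − 18 = 207 = 9·23.

x = 15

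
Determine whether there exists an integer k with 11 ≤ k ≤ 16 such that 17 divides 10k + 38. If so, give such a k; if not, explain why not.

The values of 10k + 38 for k = 11, 12, …, 16 are 148, 158, 168, 178, 188, 198; reduced mod 17 these are 12, 5, 15, 8, 1, 11.
None is 0, so 17 never divides 10k + 38 on this range.

No such integer k in that range exists.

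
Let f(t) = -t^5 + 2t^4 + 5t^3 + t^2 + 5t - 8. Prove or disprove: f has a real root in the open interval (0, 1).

f(0) = -8 and f(1) = 4, which have opposite signs.
f is continuous everywhere (it is a polynomial), in particular on [0, 1].
By the Intermediate Value Theorem, f takes the value 0 somewhere in the open interval.

Such a root exists.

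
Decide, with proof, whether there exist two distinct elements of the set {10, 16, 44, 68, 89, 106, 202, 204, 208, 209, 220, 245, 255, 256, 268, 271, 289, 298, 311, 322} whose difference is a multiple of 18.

Reduce each element mod 18: 10↦10, 16↦16, 44↦8, 68↦14, 89↦17, 106↦16, 202↦4, 204↦6, 208↦10, 209↦11, 220↦4, 245↦11, 255↦3, 256↦4, 268↦16, 271↦1, 289↦1, 298↦10, 311↦5, 322↦16. The residue 10 repeats (at 10 and 208), and 208 − 10 = 198 = 11·18.

The pair (10, 208) works.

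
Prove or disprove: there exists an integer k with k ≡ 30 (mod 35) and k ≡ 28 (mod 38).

k = 940

Since 35 and 38 share no common factor, CRT says the pair of congruences has a solution (unique mod 1330).
Any solution of the first congruence is k = 30 + 35t; substituting into the second, 35t ≡ 28 − 30 ≡ 36 (mod 38).
Invert 35 mod 38 by the Euclidean algorithm: 38 = 1·35 + 3, 35 = 11·3 + 2, 3 = 1·2 + 1, 2 = 2·1 + 0; back-substituting, 1 = 3 − 1·2 = 3 − (35 − 11·3) = −35 + 12·3 = −35 + 12·(38 − 1·35) = 12·38 − 13·35. Hence 35·(-13) ≡ 1, so 35⁻¹ ≡ -13 ≡ 25 (mod 38).
Therefore t ≡ 25·36 = 900 ≡ 26 (mod 38).
With t = 26: k = 30 + 35·26 = 940.
Verify: 940 = 26·35 + 30 and 940 = 24·38 + 28. ✓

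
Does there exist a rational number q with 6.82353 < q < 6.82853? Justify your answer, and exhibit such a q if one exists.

Multiplying by 23: 23·6.82353 = 156.94119 and 23·6.82853 = 157.05619, so the integer 157 lies strictly between them.
Dividing back, 6.82353 < 157/23 < 6.82853, and 157/23 is rational.

q = 157/23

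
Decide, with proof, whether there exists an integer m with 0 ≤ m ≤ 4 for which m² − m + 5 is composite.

No, no such integer m in that range exists.

The values for m = 0, 1, …, 4 are 5, 5, 7, 11, 17, and each of these is prime.
So no value in the range makes the expression composite.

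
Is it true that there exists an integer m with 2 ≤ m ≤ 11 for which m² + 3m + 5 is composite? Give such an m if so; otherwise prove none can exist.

At m = 8: 8² + 3·8 + 5 = 93 = 3·31, which is composite.

m = 8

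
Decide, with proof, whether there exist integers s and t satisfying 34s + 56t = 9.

There are no such integers.

Any value of 34s + 56t is a multiple of gcd(34, 56) = 2.
However 9 leaves remainder 1 on division by 2.
Therefore 34s + 56t = 9 has no solution in integers.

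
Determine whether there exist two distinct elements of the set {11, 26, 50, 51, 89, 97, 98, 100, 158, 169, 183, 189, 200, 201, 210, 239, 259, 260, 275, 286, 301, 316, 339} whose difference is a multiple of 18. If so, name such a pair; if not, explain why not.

Yes: 26 and 98.

26 mod 18 = 8 and 98 mod 18 = 8, so 98 − 26 = 72 = 4·18.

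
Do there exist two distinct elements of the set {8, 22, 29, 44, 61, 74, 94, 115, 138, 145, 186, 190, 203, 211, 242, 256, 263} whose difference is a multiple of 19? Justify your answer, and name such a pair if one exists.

Two integers differ by a multiple of 19 exactly when they have the same residue mod 19. The residues are 8↦8, 22↦3, 29↦10, 44↦6, 61↦4, 74↦17, 94↦18, 115↦1, 138↦5, 145↦12, 186↦15, 190↦0, 203↦13, 211↦2, 242↦14, 256↦9, 263↦16.
These 17 residues are pairwise different, hence no difference of two elements is divisible by 19.

No such pair exists.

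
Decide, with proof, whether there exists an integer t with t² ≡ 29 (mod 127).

127 is prime, so by Euler's criterion 29 is a square mod 127 iff 29^((127−1)/2) = 29^63 ≡ 1 (mod 127).
Squaring successively (mod 127): 29^2 = 841 ≡ 79; 29^4 ≡ 79² = 6241 ≡ 18; 29^8 ≡ 18² = 324 ≡ 70; 29^16 ≡ 70² = 4900 ≡ 74; 29^32 ≡ 74² = 5476 ≡ 15.
Since 63 = 32 + 16 + 8 + 4 + 2 + 1, 29^63 ≡ 15 · 74 · 70 · 18 · 79 · 29; multiplying out mod 127: 15·74 = 1110 ≡ 94, then 94·70 = 6580 ≡ 103, then 103·18 = 1854 ≡ 76, then 76·79 = 6004 ≡ 35, then 35·29 = 1015 ≡ 126. Thus 29^63 ≡ 126 ≡ −1 (mod 127).
The value −1 means 29 is a non-residue modulo 127, so t² ≡ 29 (mod 127) is impossible.

There is no such integer.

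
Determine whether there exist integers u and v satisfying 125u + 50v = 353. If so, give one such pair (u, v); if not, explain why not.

Any value of 125u + 50v is a multiple of gcd(125, 50) = 25.
But 353 is not a multiple of 25 (it leaves remainder 3).
Hence no integers u, v satisfy the equation.

No such integers exist.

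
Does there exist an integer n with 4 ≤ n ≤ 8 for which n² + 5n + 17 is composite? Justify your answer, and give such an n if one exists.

At n = 8: 8² + 5·8 + 17 = 121 = 11·11, which is composite.

n = 8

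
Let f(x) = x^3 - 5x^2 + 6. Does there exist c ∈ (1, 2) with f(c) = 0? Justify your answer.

f(1) = 2 and f(2) = -6, which have opposite signs.
f is continuous everywhere (it is a polynomial), in particular on [1, 2].
By the Intermediate Value Theorem, f takes the value 0 somewhere in the open interval.

Yes, f has a root in the interval.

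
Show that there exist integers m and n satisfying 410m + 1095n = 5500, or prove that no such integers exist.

Since gcd(410, 1095) = 5 and 5500 = 5·1100, Bézout's identity guarantees a solution.
Dividing through by 5 reduces the equation to 82m + 219n = 1100.
Euclidean algorithm: 219 = 2·82 + 55, 82 = 1·55 + 27, 55 = 2·27 + 1, 27 = 27·1 + 0.
Working back up the chain: 1 = 55 − 2·27 = 55 − 2·(82 − 1·55) = −2·82 + 3·55 = −2·82 + 3·(219 − 2·82) = 3·219 − 8·82. So 82·(-8) + 219·3 = 1.
Multiplying through by 1100: m = (-8)·1100 = -8800, n = 3·1100 = 3300 is a solution.
Shifting by a multiple of (219, −82) keeps it a solution: m = -8800 + 41·219 = 179, n = 3300 − 41·82 = -62.
Indeed 410·179 + 1095·(-62) = 73390 − 67890 = 5500.

m = 179, n = -62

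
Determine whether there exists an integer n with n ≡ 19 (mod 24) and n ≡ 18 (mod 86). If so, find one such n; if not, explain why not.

Both moduli are multiples of 2 = gcd(24, 86), so any solution would satisfy n ≡ 19 and n ≡ 18 modulo 2 simultaneously.
These are incompatible: 19 − 18 = 1 is not divisible by 2.
So no integer satisfies both congruences.

There is no such integer.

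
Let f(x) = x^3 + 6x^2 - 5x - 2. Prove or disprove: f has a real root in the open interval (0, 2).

f(0) = -2 and f(2) = 20, which have opposite signs.
Since f is a polynomial it is continuous on [0, 2].
By the Intermediate Value Theorem f must vanish at some point of (0, 2).

Such a root exists.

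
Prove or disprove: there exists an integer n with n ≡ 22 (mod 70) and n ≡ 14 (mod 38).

The moduli are not coprime: gcd(70, 38) = 2. Compatibility requires 2 ∣ (14 − 22) = -8, which holds, so solutions exist.
Put n = 22 + 70t, so we need 70t ≡ 30 (mod 38), equivalently (divide by 2) 35t ≡ 15 (mod 19).
35 ≡ 16 (mod 19), so this reads 16t ≡ 15 (mod 19). To invert 16 modulo 19: 19 = 1·16 + 3, 16 = 5·3 + 1, 3 = 3·1 + 0, and unwinding, 1 = 16 − 5·3 = 16 − 5·(19 − 1·16) = −5·19 + 6·16. Thus 16⁻¹ ≡ 6 (mod 19).
Multiplying by 6: t ≡ 6·15 = 90 ≡ 14 (mod 19).
Then n = 22 + 70·14 = 1002.
Indeed 1002 ≡ 22 (mod 70) and 1002 ≡ 14 (mod 38).

n = 1002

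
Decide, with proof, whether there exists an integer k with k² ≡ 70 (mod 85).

k = 40

k = 40 works: 40² = 1600, and 1600 − 70 = 1530 = 18·85.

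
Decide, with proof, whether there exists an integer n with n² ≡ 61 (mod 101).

Apply Euler's criterion with the prime 101: 61 is a quadratic residue iff 61^50 ≡ 1 (mod 101), and a non-residue iff it is ≡ −1.
Repeated squaring mod 101: 61^2 = 3721 ≡ 85; 61^4 ≡ 85² = 7225 ≡ 54; 61^8 ≡ 54² = 2916 ≡ 88; 61^16 ≡ 88² = 7744 ≡ 68; 61^32 ≡ 68² = 4624 ≡ 79.
Since 50 = 32 + 16 + 2, 61^50 ≡ 79 · 68 · 85; multiplying out mod 101: 79·68 = 5372 ≡ 19, then 19·85 = 1615 ≡ 100. Thus 61^50 ≡ 100 ≡ −1 (mod 101).
By Euler's criterion 61 is a quadratic non-residue mod 101: no n satisfies n² ≡ 61 (mod 101).

No, no such integer exists.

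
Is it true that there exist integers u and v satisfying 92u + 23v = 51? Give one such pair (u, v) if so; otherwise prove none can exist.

No such integers exist.

gcd(92, 23) = 23, so every integer of the form 92u + 23v is a multiple of 23.
But 51 = 23·2 + 5, so 23 ∤ 51.
Hence no integers u, v satisfy the equation.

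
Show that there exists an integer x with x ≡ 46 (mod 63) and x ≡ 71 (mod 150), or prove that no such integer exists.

No such integer exists.

Both moduli are multiples of 3 = gcd(63, 150), so any solution would satisfy x ≡ 46 and x ≡ 71 modulo 3 simultaneously.
However 46 ≡ 1 and 71 ≡ 2 (mod 3), and 1 ≠ 2.
So no integer satisfies both congruences.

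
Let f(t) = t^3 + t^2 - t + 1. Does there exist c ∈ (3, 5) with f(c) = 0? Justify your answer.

No.

The endpoint values f(3) = 34 and f(5) = 146 are both positive. Claim: f(t) > 0 for every t in (3, 5).
Substitute t = 3 + u, where 0 < u < 2 on the interval. Expanding, f(3 + u) = u^3 + 10u^2 + 32u + 34.
The nonzero coefficients here are all positive, so for u > 0 every term is positive (or zero), and the constant term 34 is strictly positive.
So f is strictly positive on (3, 5); no root exists in the interval.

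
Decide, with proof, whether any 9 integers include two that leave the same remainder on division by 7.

True.

Partition the integers by their residue mod 7; there are 7 classes.
Since 9 > 7, two of the 9 integers must share a residue class by the pigeonhole principle; call them a and b.
That is, a and b leave the same remainder on division by 7, as claimed.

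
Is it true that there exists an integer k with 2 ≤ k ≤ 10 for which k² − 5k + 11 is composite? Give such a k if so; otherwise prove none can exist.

At k = 8: 8² − 5·8 + 11 = 35 = 5·7, which is composite.

k = 8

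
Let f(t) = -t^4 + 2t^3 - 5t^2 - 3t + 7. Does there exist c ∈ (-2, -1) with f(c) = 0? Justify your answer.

Such a root exists.

f(-2) = -39 and f(-1) = 2, which have opposite signs.
As a polynomial, f is continuous on every closed interval.
By the Intermediate Value Theorem, f takes the value 0 somewhere in the open interval.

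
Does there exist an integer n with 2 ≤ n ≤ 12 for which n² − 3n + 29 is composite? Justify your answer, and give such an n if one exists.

n = 10

At n = 10: 10² − 3·10 + 29 = 99 = 3·33, which is composite.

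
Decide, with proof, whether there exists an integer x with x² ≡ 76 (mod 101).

Take x = 51. Then 51² = 2601 = 25·101 + 76, so 51² ≡ 76 (mod 101).

x = 51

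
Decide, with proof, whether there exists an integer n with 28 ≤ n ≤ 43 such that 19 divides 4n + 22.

Try n = 42: 4·42 + 22 = 190 = 10·19, which is divisible by 19.

n = 42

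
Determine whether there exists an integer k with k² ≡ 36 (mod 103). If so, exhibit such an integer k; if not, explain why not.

k = 97 works: 97² = 9409, and 9409 − 36 = 9373 = 91·103.

k = 97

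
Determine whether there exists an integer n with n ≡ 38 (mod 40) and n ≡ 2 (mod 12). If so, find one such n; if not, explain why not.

gcd(40, 12) = 4. A simultaneous solution exists iff 38 ≡ 2 (mod 4); here 38 mod 4 = 2 = 2 mod 4, so it does.
In fact n = 38 itself already satisfies 38 mod 12 = 2.
Verify: 38 = 0·40 + 38 and 38 = 3·12 + 2. ✓

n = 38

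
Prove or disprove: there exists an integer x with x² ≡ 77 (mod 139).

x = 76

Take x = 76. Then 76² = 5776 = 41·139 + 77, so 76² ≡ 77 (mod 139).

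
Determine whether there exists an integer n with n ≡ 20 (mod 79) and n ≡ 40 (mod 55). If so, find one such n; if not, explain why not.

gcd(79, 55) = 1, so the Chinese Remainder Theorem guarantees exactly one residue class mod 4345 satisfying both.
Any solution of the first congruence is n = 20 + 79t; substituting into the second, 79t ≡ 40 − 20 ≡ 20 (mod 55).
79 ≡ 24 (mod 55), so this reads 24t ≡ 20 (mod 55). To invert 24 modulo 55: 55 = 2·24 + 7, 24 = 3·7 + 3, 7 = 2·3 + 1, 3 = 3·1 + 0, and unwinding, 1 = 7 − 2·3 = 7 − 2·(24 − 3·7) = −2·24 + 7·7 = −2·24 + 7·(55 − 2·24) = 7·55 − 16·24. Thus 24⁻¹ ≡ -16 ≡ 39 (mod 55).
Therefore t ≡ 39·20 = 780 ≡ 10 (mod 55).
With t = 10: n = 20 + 79·10 = 810.
Check: 810 mod 79 = 20, 810 mod 55 = 40. ✓

n = 810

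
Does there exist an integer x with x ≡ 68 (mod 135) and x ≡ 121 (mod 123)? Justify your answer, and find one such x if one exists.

No, no such integer exists.

Both moduli are multiples of 3 = gcd(135, 123), so any solution would satisfy x ≡ 68 and x ≡ 121 modulo 3 simultaneously.
These are incompatible: 68 − 121 = -53 is not divisible by 3.
Therefore no such x exists.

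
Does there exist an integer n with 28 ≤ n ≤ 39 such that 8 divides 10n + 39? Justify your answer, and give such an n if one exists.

At n = 28, 10·28 + 39 = 319 ≡ 7 (mod 8), and each step in n adds 10 ≡ 2 (mod 8), giving residues 7, 1, 3, 5, 7, 1, 3, 5, 7, 1, 3, 5 for n = 28, 29, …, 39.
The residue 0 does not occur, so no n in [28, 39] makes 10n + 39 a multiple of 8.

There is no such integer n in that range.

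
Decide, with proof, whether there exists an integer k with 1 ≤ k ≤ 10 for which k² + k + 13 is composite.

At k = 7: 7² + 7 + 13 = 69 = 3·23, which is composite.

k = 7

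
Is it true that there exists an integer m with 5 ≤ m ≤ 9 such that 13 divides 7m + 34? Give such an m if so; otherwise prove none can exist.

No such integer m in that range exists.

The values of 7m + 34 for m = 5, 6, …, 9 are 69, 76, 83, 90, 97; reduced mod 13 these are 4, 11, 5, 12, 6.
None is 0, so 13 never divides 7m + 34 on this range.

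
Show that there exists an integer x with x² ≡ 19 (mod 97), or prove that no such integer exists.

Apply Euler's criterion with the prime 97: 19 is a quadratic residue iff 19^48 ≡ 1 (mod 97), and a non-residue iff it is ≡ −1.
Squaring successively (mod 97): 19^2 = 361 ≡ 70; 19^4 ≡ 70² = 4900 ≡ 50; 19^8 ≡ 50² = 2500 ≡ 75; 19^16 ≡ 75² = 5625 ≡ 96; 19^32 ≡ 96² = 9216 ≡ 1.
Since 48 = 32 + 16, 19^48 ≡ 1 · 96; multiplying out mod 97: 1·96 = 96 ≡ 96. Thus 19^48 ≡ 96 ≡ −1 (mod 97).
The value −1 means 19 is a non-residue modulo 97, so x² ≡ 19 (mod 97) is impossible.

No, no such integer exists.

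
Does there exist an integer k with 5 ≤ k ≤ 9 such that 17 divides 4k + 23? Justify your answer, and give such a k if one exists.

k = 7

For k = 5, 6 the values 43, 47 are not multiples of 17. Try k = 7: 4·7 + 23 = 51 = 3·17, which is divisible by 17.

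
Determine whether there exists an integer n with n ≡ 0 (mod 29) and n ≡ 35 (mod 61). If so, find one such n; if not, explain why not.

n = 1682

gcd(29, 61) = 1, so the Chinese Remainder Theorem guarantees exactly one residue class mod 1769 satisfying both.
Any solution of the first congruence is n = 0 + 29t; substituting into the second, 29t ≡ 35 − 0 ≡ 35 (mod 61).
Invert 29 mod 61 by the Euclidean algorithm: 61 = 2·29 + 3, 29 = 9·3 + 2, 3 = 1·2 + 1, 2 = 2·1 + 0; back-substituting, 1 = 3 − 1·2 = 3 − (29 − 9·3) = −29 + 10·3 = −29 + 10·(61 − 2·29) = 10·61 − 21·29. Hence 29·(-21) ≡ 1, so 29⁻¹ ≡ -21 ≡ 40 (mod 61).
Multiplying by 40: t ≡ 40·35 = 1400 ≡ 58 (mod 61).
Taking t = 58 gives n = 0 + 29·58 = 1682.
Check: 1682 mod 29 = 0, 1682 mod 61 = 35. ✓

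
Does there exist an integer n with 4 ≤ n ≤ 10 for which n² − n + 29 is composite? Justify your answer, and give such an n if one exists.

At n = 8: 8² − 8 + 29 = 85 = 5·17, which is composite.

n = 8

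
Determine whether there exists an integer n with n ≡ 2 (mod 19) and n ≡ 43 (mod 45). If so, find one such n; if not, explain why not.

Since 19 and 45 share no common factor, CRT says the pair of congruences has a solution (unique mod 855).
Any solution of the first congruence is n = 2 + 19t; substituting into the second, 19t ≡ 43 − 2 ≡ 41 (mod 45).
To invert 19 modulo 45: 45 = 2·19 + 7, 19 = 2·7 + 5, 7 = 1·5 + 2, 5 = 2·2 + 1, 2 = 2·1 + 0, and unwinding, 1 = 5 − 2·2 = 5 − 2·(7 − 1·5) = −2·7 + 3·5 = −2·7 + 3·(19 − 2·7) = 3·19 − 8·7 = 3·19 − 8·(45 − 2·19) = −8·45 + 19·19. Thus 19⁻¹ ≡ 19 (mod 45).
Multiplying by 19: t ≡ 19·41 = 779 ≡ 14 (mod 45).
Taking t = 14 gives n = 2 + 19·14 = 268.
Verify: 268 = 14·19 + 2 and 268 = 5·45 + 43. ✓

n = 268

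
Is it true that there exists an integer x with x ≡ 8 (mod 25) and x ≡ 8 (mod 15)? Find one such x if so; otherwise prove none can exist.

Here gcd(25, 15) = 5, and both 8 and 8 leave remainder 3 mod 5, so the system is consistent.
The smallest candidate x = 8 works directly: 8 ≡ 8 (mod 15).
Indeed 8 ≡ 8 (mod 25) and 8 ≡ 8 (mod 15).

x = 8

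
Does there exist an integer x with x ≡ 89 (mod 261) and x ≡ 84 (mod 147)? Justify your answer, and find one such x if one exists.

Both moduli are multiples of 3 = gcd(261, 147), so any solution would satisfy x ≡ 89 and x ≡ 84 modulo 3 simultaneously.
But 89 mod 3 = 2 while 84 mod 3 = 0, a contradiction.
So no integer satisfies both congruences.

No such integer exists.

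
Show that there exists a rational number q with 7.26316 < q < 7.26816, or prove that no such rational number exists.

Multiplying by 15: 15·7.26316 = 108.94740 and 15·7.26816 = 109.02240, so the integer 109 lies strictly between them.
Dividing back, 7.26316 < 109/15 < 7.26816, and 109/15 is rational.

q = 109/15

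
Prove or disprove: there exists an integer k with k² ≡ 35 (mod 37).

No, no such integer exists.

37 is prime, so by Euler's criterion 35 is a square mod 37 iff 35^((37−1)/2) = 35^18 ≡ 1 (mod 37).
Squaring successively (mod 37): 35^2 = 1225 ≡ 4; 35^4 ≡ 4² = 16 ≡ 16; 35^8 ≡ 16² = 256 ≡ 34; 35^16 ≡ 34² = 1156 ≡ 9.
Since 18 = 16 + 2, 35^18 ≡ 9 · 4; multiplying out mod 37: 9·4 = 36 ≡ 36. Thus 35^18 ≡ 36 ≡ −1 (mod 37).
By Euler's criterion 35 is a quadratic non-residue mod 37: no k satisfies k² ≡ 35 (mod 37).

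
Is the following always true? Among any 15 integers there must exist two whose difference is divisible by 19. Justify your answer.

Take the 15 consecutive integers 59, 60, …, 73: their residues mod 19 are all distinct because 15 ≤ 19.
Any two of them differ by at most 14 < 19 and by at least 1, so no difference is a multiple of 19.

No; for instance {59, 60, 61, 62, 63, 64, 65, 66, 67, 68, 69, 70, 71, 72, 73} is a counterexample.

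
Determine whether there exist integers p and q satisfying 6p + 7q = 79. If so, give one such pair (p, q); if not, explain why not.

p = 5, q = 7

Since gcd(6, 7) = 1, every integer is an integer combination of 6 and 7.
Dividing repeatedly: 7 = 1·6 + 1, 6 = 6·1 + 0.
Unwinding: 1 = 7 − 1·6, i.e. 6·(-1) + 7·1 = 1.
Times 79: 6·(-79) + 7·79 = 79, so (-79, 79) solves it.
Shifting by a multiple of (7, −6) keeps it a solution: p = -79 + 12·7 = 5, q = 79 − 12·6 = 7.
Check: 6·5 + 7·7 = 30 + 49 = 79. ✓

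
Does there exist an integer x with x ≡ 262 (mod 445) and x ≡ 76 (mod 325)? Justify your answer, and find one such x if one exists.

No such integer exists.

Both moduli are multiples of 5 = gcd(445, 325), so any solution would satisfy x ≡ 262 and x ≡ 76 modulo 5 simultaneously.
These are incompatible: 262 − 76 = 186 is not divisible by 5.
Hence the system has no solution.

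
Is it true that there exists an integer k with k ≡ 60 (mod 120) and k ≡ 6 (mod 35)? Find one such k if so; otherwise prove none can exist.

No such integer exists.

Reduce both congruences modulo 5, which divides 120 and 35: they say k ≡ 60 (mod 5) and k ≡ 6 (mod 5).
However 60 ≡ 0 and 6 ≡ 1 (mod 5), and 0 ≠ 1.
So no integer satisfies both congruences.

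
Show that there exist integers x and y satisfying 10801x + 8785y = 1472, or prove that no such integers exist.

gcd(10801, 8785) = 7, so every integer of the form 10801x + 8785y is a multiple of 7.
However 1472 leaves remainder 2 on division by 7.
So the equation is unsolvable over ℤ.

No such integers exist.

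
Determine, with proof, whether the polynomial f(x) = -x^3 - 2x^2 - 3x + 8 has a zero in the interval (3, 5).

Evaluate at the endpoints: f(3) = -46, f(5) = -182 — same sign (negative).
The derivative f'(x) = -3x^2 - 4x - 3 is a quadratic with discriminant (-4)² − 4·(-3)·(-3) = -20 < 0; it never vanishes, so it is always negative (sign of the leading coefficient).
Hence f is strictly decreasing on ℝ, and in particular on [3, 5]. A strictly monotone function with same-sign endpoint values stays negative on the whole interval, so f has no zero in (3, 5).

f has no root in that interval.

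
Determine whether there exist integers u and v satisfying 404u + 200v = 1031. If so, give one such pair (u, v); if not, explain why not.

gcd(404, 200) = 4, so every integer of the form 404u + 200v is a multiple of 4.
However 1031 leaves remainder 3 on division by 4.
Hence no integers u, v satisfy the equation.

No, no such integers exist.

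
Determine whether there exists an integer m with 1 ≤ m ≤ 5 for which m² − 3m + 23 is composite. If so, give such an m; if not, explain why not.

m = 1

At m = 1: 1² − 3·1 + 23 = 21 = 3·7, which is composite.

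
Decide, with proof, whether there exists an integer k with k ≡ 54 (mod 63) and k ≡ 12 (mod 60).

k = 432

The moduli are not coprime: gcd(63, 60) = 3. Compatibility requires 3 ∣ (12 − 54) = -42, which holds, so solutions exist.
Step through k = 54, 54 + 63, 54 + 2·63, …: the values 54, 117, 180, 243, 306, 369, 432 reduce mod 60 to 54, 57, 0, 3, 6, 9, 12. The value 432 hits 12.
Check: 432 mod 63 = 54, 432 mod 60 = 12. ✓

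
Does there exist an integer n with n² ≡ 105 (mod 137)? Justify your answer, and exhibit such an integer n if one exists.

n = 67

Take n = 67. Then 67² = 4489 = 32·137 + 105, so 67² ≡ 105 (mod 137).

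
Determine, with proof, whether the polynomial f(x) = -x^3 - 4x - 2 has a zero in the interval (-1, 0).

Such a root exists.

f(-1) = 3 and f(0) = -2, which have opposite signs.
As a polynomial, f is continuous on every closed interval.
By the Intermediate Value Theorem, f takes the value 0 somewhere in the open interval.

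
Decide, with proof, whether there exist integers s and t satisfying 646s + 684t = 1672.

Since gcd(646, 684) = 38 and 1672 = 38·44, Bézout's identity guarantees a solution.
Dividing through by 38 reduces the equation to 17s + 18t = 44.
Run the Euclidean algorithm on 18 and 17: 18 = 1·17 + 1, 17 = 17·1 + 0.
Working back up the chain: 1 = 18 − 1·17. So 17·(-1) + 18·1 = 1.
Multiplying through by 44: s = (-1)·44 = -44, t = 1·44 = 44 is a solution.
Shifting by a multiple of (18, −17) keeps it a solution: s = -44 + 3·18 = 10, t = 44 − 3·17 = -7.
Check: 646·10 + 684·(-7) = 6460 − 4788 = 1672. ✓

s = 10, t = -7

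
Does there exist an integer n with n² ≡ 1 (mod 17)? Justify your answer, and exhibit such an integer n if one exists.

Take n = 1. Then 1² = 1, and since 0 ≤ 1 < 17 this is already reduced: 1² ≡ 1 (mod 17).

n = 1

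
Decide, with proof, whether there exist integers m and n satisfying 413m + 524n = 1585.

413 and 524 are coprime, so 413m + 524n ranges over all of ℤ.
Euclidean algorithm: 524 = 1·413 + 111, 413 = 3·111 + 80, 111 = 1·80 + 31, 80 = 2·31 + 18, 31 = 1·18 + 13, 18 = 1·13 + 5, 13 = 2·5 + 3, 5 = 1·3 + 2, 3 = 1·2 + 1, 2 = 2·1 + 0.
Working back up the chain: 1 = 3 − 1·2 = 3 − (5 − 1·3) = −5 + 2·3 = −5 + 2·(13 − 2·5) = 2·13 − 5·5 = 2·13 − 5·(18 − 1·13) = −5·18 + 7·13 = −5·18 + 7·(31 − 1·18) = 7·31 − 12·18 = 7·31 − 12·(80 − 2·31) = −12·80 + 31·31 = −12·80 + 31·(111 − 1·80) = 31·111 − 43·80 = 31·111 − 43·(413 − 3·111) = −43·413 + 160·111 = −43·413 + 160·(524 − 1·413) = 160·524 − 203·413. So 413·(-203) + 524·160 = 1.
Scaling by 1585 gives the particular solution (m, n) = (-321755, 253600).
Adding 615·524 to m and subtracting 615·413 from n gives the tidier solution (505, -395).
Indeed 413·505 + 524·(-395) = 208565 − 206980 = 1585.

m = 505, n = -395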